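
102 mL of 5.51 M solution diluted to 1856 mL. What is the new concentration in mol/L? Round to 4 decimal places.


Dilution: M1*V1 = M2*V2, solve for M2.
M2 = M1*V1 / V2
M2 = 5.51 * 102 / 1856
M2 = 562.02 / 1856
M2 = 0.3028125 mol/L, rounded to 4 dp:

0.3028 mol/L


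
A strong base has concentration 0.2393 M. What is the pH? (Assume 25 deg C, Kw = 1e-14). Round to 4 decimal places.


A strong base dissociates completely, so [OH-] equals the given concentration.
pOH = -log10([OH-]) = -log10(0.2393) = 0.621057
pH = 14 - pOH = 14 - 0.621057
pH = 13.378943, rounded to 4 dp:

13.3789


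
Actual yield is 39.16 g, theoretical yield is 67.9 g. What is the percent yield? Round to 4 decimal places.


% yield = 100 * actual / theoretical
% yield = 100 * 39.16 / 67.9
% yield = 57.6730486 %, rounded to 4 dp:

57.6730 %


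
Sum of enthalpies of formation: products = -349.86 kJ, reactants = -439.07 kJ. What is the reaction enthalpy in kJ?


dH_rxn = sum(dH_f products) - sum(dH_f reactants)
dH_rxn = -349.86 - (-439.07)
dH_rxn = 89.21 kJ:

89.21 kJ


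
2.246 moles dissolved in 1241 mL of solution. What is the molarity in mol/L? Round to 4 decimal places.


Convert volume to liters: V_L = V_mL / 1000.
V_L = 1241 / 1000 = 1.241 L
M = n / V_L = 2.246 / 1.241
M = 1.80983078 mol/L, rounded to 4 dp:

1.8098 mol/L


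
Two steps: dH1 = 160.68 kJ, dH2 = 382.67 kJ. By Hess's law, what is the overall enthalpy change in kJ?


Hess's law: enthalpy is a state function, so add the step enthalpies.
dH_total = dH1 + dH2 = 160.68 + (382.67)
dH_total = 543.35 kJ:

543.35 kJ


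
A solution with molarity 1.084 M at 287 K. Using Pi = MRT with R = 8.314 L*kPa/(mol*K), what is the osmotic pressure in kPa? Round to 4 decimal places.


Osmotic pressure (van't Hoff): Pi = M*R*T.
RT = 8.314 * 287 = 2386.118
Pi = 1.084 * 2386.118
Pi = 2586.551912 kPa, rounded to 4 dp:

2586.5519 kPa


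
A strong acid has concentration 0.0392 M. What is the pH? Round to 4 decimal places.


A strong acid dissociates completely, so [H+] equals the given concentration.
pH = -log10([H+]) = -log10(0.0392)
pH = 1.40671393, rounded to 4 dp:

1.4067


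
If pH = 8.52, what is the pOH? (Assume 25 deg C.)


At 25 deg C, pH + pOH = 14.
pOH = 14 - pH = 14 - 8.52
pOH = 5.48:

5.48


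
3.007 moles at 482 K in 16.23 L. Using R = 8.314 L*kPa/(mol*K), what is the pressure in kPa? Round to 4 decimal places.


PV = nRT, solve for P = nRT / V.
nRT = 3.007 * 8.314 * 482 = 12050.0954
P = 12050.0954 / 16.23
P = 742.45812693 kPa, rounded to 4 dp:

742.4581 kPa


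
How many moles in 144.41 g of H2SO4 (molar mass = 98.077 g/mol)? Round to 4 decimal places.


n = mass / M
n = 144.41 / 98.077
n = 1.47241453 mol, rounded to 4 dp:

1.4724 mol


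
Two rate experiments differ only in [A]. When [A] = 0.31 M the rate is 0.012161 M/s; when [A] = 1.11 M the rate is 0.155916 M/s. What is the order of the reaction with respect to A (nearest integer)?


Rate is proportional to [A]^n, so rate2/rate1 = ([A]2/[A]1)^n. Take logs to solve for n.
rate2/rate1 = 0.155916 / 0.012161 = 12.821
[A]2/[A]1 = 1.11 / 0.31 = 3.5806
n = ln(12.821) / ln(3.5806) = 2.0
Nearest integer order:

2


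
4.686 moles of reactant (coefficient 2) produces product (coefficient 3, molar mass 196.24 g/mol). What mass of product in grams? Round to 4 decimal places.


Use the coefficient ratio to convert reactant moles to product moles, then multiply by the product's molar mass.
moles_P = moles_R * (coeff_P / coeff_R) = 4.686 * (3/2) = 7.029
mass_P = moles_P * M_P = 7.029 * 196.24
mass_P = 1379.37096 g, rounded to 4 dp:

1379.3710 g


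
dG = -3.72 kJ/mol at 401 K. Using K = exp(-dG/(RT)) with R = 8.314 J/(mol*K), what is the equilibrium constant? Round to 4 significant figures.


dG is in kJ/mol; multiply by 1000 to match R in J/(mol*K).
RT = 8.314 * 401 = 3333.914 J/mol
exponent = -dG*1000 / (RT) = -(-3.72*1000) / 3333.914 = 1.11580563
K = exp(1.11580563)
K = 3.052026, rounded to 4 significant figures:

3.052


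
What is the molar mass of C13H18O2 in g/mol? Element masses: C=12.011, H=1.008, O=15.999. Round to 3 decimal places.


M = sum(count * atomic_mass) over atoms.
M = 13*12.011 + 18*1.008 + 2*15.999
M = 156.143 + 18.144 + 31.998
M = 206.285 g/mol, rounded to 3 dp:

206.285 g/mol


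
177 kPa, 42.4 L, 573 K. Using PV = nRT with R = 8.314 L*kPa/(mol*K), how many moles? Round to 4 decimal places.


PV = nRT, solve for n = PV / (RT).
PV = 177 * 42.4 = 7504.8
RT = 8.314 * 573 = 4763.922
n = 7504.8 / 4763.922
n = 1.57534065 mol, rounded to 4 dp:

1.5753 mol


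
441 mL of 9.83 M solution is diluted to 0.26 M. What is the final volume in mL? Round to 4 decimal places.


Dilution: M1*V1 = M2*V2, solve for V2.
V2 = M1*V1 / M2
V2 = 9.83 * 441 / 0.26
V2 = 4335.03 / 0.26
V2 = 16673.19230769 mL, rounded to 4 dp:

16673.1923 mL


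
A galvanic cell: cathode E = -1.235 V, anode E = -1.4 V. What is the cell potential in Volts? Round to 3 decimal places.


Standard cell potential: E_cell = E_cathode - E_anode.
E_cell = -1.235 - (-1.4)
E_cell = 0.165 V, rounded to 3 dp:

0.165 V


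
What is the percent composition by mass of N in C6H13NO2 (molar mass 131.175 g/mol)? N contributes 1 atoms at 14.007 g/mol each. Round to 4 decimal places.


pct = 100 * (n_elem * M_elem) / M_total
mass_contribution = 1 * 14.007 = 14.007 g/mol
pct = 100 * 14.007 / 131.175
pct = 10.67810177 %, rounded to 4 dp:

10.6781 %


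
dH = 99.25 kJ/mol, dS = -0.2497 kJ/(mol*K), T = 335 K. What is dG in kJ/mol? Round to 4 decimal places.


Gibbs: dG = dH - T*dS (consistent units, dS already in kJ/(mol*K)).
T*dS = 335 * -0.2497 = -83.6495
dG = 99.25 - (-83.6495)
dG = 182.8995 kJ/mol, rounded to 4 dp:

182.8995 kJ/mol


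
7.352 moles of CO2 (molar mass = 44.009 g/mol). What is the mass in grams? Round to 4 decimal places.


mass = n * M
mass = 7.352 * 44.009
mass = 323.554168 g, rounded to 4 dp:

323.5542 g


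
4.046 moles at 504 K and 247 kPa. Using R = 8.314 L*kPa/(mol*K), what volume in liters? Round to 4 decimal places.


PV = nRT, solve for V = nRT / P.
nRT = 4.046 * 8.314 * 504 = 16953.7758
V = 16953.7758 / 247
V = 68.63876842 L, rounded to 4 dp:

68.6388 L


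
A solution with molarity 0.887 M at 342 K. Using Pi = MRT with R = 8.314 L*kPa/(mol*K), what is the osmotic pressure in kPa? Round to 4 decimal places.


Osmotic pressure (van't Hoff): Pi = M*R*T.
RT = 8.314 * 342 = 2843.388
Pi = 0.887 * 2843.388
Pi = 2522.085156 kPa, rounded to 4 dp:

2522.0852 kPa


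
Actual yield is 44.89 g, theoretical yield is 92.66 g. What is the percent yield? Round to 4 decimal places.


% yield = 100 * actual / theoretical
% yield = 100 * 44.89 / 92.66
% yield = 48.44593136 %, rounded to 4 dp:

48.4459 %


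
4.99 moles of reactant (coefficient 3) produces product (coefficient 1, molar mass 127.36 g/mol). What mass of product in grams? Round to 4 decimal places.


Use the coefficient ratio to convert reactant moles to product moles, then multiply by the product's molar mass.
moles_P = moles_R * (coeff_P / coeff_R) = 4.99 * (1/3) = 1.663333
mass_P = moles_P * M_P = 1.663333 * 127.36
mass_P = 211.84209088 g, rounded to 4 dp:

211.8421 g


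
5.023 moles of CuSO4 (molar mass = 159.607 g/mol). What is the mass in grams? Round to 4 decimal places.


mass = n * M
mass = 5.023 * 159.607
mass = 801.705961 g, rounded to 4 dp:

801.7060 g


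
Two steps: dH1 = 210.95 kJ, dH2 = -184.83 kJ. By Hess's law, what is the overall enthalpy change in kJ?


Hess's law: enthalpy is a state function, so add the step enthalpies.
dH_total = dH1 + dH2 = 210.95 + (-184.83)
dH_total = 26.12 kJ:

26.12 kJ


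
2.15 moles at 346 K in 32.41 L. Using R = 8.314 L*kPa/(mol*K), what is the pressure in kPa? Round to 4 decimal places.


PV = nRT, solve for P = nRT / V.
nRT = 2.15 * 8.314 * 346 = 6184.7846
P = 6184.7846 / 32.41
P = 190.82951558 kPa, rounded to 4 dp:

190.8295 kPa


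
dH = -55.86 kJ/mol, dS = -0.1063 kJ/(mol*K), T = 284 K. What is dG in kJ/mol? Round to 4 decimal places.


Gibbs: dG = dH - T*dS (consistent units, dS already in kJ/(mol*K)).
T*dS = 284 * -0.1063 = -30.1892
dG = -55.86 - (-30.1892)
dG = -25.6708 kJ/mol, rounded to 4 dp:

-25.6708 kJ/mol


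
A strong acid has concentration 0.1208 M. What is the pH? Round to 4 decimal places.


A strong acid dissociates completely, so [H+] equals the given concentration.
pH = -log10([H+]) = -log10(0.1208)
pH = 0.91793307, rounded to 4 dp:

0.9179


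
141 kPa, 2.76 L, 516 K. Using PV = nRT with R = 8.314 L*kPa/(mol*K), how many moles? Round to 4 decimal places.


PV = nRT, solve for n = PV / (RT).
PV = 141 * 2.76 = 389.16
RT = 8.314 * 516 = 4290.024
n = 389.16 / 4290.024
n = 0.09071278 mol, rounded to 4 dp:

0.0907 mol


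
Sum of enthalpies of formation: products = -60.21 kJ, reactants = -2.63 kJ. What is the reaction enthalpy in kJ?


dH_rxn = sum(dH_f products) - sum(dH_f reactants)
dH_rxn = -60.21 - (-2.63)
dH_rxn = -57.58 kJ:

-57.58 kJ


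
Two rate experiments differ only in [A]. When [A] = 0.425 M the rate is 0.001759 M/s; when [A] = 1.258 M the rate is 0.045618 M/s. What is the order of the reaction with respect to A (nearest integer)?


Rate is proportional to [A]^n, so rate2/rate1 = ([A]2/[A]1)^n. Take logs to solve for n.
rate2/rate1 = 0.045618 / 0.001759 = 25.9341
[A]2/[A]1 = 1.258 / 0.425 = 2.96
n = ln(25.9341) / ln(2.96) = 3.0
Nearest integer order:

3


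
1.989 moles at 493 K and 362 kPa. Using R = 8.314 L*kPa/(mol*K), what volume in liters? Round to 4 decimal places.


PV = nRT, solve for V = nRT / P.
nRT = 1.989 * 8.314 * 493 = 8152.5172
V = 8152.5172 / 362
V = 22.52076575 L, rounded to 4 dp:

22.5208 L


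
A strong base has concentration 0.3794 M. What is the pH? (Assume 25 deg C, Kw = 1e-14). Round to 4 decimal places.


A strong base dissociates completely, so [OH-] equals the given concentration.
pOH = -log10([OH-]) = -log10(0.3794) = 0.420903
pH = 14 - pOH = 14 - 0.420903
pH = 13.579097, rounded to 4 dp:

13.5791


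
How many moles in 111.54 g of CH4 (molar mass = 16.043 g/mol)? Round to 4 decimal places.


n = mass / M
n = 111.54 / 16.043
n = 6.95256498 mol, rounded to 4 dp:

6.9526 mol


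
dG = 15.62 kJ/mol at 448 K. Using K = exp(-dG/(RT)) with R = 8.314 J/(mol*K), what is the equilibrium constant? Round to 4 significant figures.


dG is in kJ/mol; multiply by 1000 to match R in J/(mol*K).
RT = 8.314 * 448 = 3724.672 J/mol
exponent = -dG*1000 / (RT) = -(15.62*1000) / 3724.672 = -4.19365786
K = exp(-4.19365786)
K = 0.015090983, rounded to 4 significant figures:

0.01509


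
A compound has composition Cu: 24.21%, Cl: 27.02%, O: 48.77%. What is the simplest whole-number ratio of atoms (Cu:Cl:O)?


Assume 100 g of compound, divide each mass% by atomic mass to get moles, then normalize by the smallest to get a raw atom ratio.
Moles per 100 g: Cu: 24.21/63.546 = 0.381, Cl: 27.02/35.453 = 0.7621, O: 48.77/15.999 = 3.0483
Raw ratio (divide by min = 0.381): Cu: 1.0, Cl: 2.0, O: 8.001
Multiply by 1 to clear fractions: Cu: 1.0 ~= 1, Cl: 2.0 ~= 2, O: 8.001 ~= 8
Reduce by GCD to get the simplest whole-number ratio:

1:2:8


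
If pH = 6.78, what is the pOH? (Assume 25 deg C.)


At 25 deg C, pH + pOH = 14.
pOH = 14 - pH = 14 - 6.78
pOH = 7.22:

7.22


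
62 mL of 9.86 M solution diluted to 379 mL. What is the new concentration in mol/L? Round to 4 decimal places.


Dilution: M1*V1 = M2*V2, solve for M2.
M2 = M1*V1 / V2
M2 = 9.86 * 62 / 379
M2 = 611.32 / 379
M2 = 1.61298153 mol/L, rounded to 4 dp:

1.6130 mol/L


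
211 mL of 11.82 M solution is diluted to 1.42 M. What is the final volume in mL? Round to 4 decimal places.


Dilution: M1*V1 = M2*V2, solve for V2.
V2 = M1*V1 / M2
V2 = 11.82 * 211 / 1.42
V2 = 2494.02 / 1.42
V2 = 1756.35211268 mL, rounded to 4 dp:

1756.3521 mL


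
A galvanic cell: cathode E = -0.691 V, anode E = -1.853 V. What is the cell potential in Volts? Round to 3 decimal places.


Standard cell potential: E_cell = E_cathode - E_anode.
E_cell = -0.691 - (-1.853)
E_cell = 1.162 V, rounded to 3 dp:

1.162 V


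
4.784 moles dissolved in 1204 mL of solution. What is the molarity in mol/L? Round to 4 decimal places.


Convert volume to liters: V_L = V_mL / 1000.
V_L = 1204 / 1000 = 1.204 L
M = n / V_L = 4.784 / 1.204
M = 3.97342193 mol/L, rounded to 4 dp:

3.9734 mol/L


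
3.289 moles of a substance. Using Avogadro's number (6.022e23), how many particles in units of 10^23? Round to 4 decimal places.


N = n * NA, then divide by 1e23 for the requested units.
N / 1e23 = n * 6.022
N / 1e23 = 3.289 * 6.022
N / 1e23 = 19.806358, rounded to 4 dp:

19.8064


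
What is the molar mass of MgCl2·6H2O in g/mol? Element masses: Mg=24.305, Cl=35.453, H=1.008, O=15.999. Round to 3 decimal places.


M = sum(count * atomic_mass) over atoms.
M = 1*24.305 + 2*35.453 + 12*1.008 + 6*15.999
M = 24.305 + 70.906 + 12.096 + 95.994
M = 203.301 g/mol, rounded to 3 dp:

203.301 g/mol


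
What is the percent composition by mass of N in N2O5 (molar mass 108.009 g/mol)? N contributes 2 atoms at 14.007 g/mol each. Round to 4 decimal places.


pct = 100 * (n_elem * M_elem) / M_total
mass_contribution = 2 * 14.007 = 28.014 g/mol
pct = 100 * 28.014 / 108.009
pct = 25.93672749 %, rounded to 4 dp:

25.9367 %


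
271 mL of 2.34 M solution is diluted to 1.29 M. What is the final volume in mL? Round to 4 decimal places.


Dilution: M1*V1 = M2*V2, solve for V2.
V2 = M1*V1 / M2
V2 = 2.34 * 271 / 1.29
V2 = 634.14 / 1.29
V2 = 491.58139535 mL, rounded to 4 dp:

491.5814 mL


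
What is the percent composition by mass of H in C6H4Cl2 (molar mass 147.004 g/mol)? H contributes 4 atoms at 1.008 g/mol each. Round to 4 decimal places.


pct = 100 * (n_elem * M_elem) / M_total
mass_contribution = 4 * 1.008 = 4.032 g/mol
pct = 100 * 4.032 / 147.004
pct = 2.74278251 %, rounded to 4 dp:

2.7428 %


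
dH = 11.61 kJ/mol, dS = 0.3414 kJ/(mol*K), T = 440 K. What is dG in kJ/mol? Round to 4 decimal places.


Gibbs: dG = dH - T*dS (consistent units, dS already in kJ/(mol*K)).
T*dS = 440 * 0.3414 = 150.216
dG = 11.61 - (150.216)
dG = -138.606 kJ/mol, rounded to 4 dp:

-138.6060 kJ/mol


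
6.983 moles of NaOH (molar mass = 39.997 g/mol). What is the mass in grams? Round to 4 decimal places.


mass = n * M
mass = 6.983 * 39.997
mass = 279.299051 g, rounded to 4 dp:

279.2991 g


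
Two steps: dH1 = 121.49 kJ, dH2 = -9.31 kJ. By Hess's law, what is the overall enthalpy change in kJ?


Hess's law: enthalpy is a state function, so add the step enthalpies.
dH_total = dH1 + dH2 = 121.49 + (-9.31)
dH_total = 112.18 kJ:

112.18 kJ


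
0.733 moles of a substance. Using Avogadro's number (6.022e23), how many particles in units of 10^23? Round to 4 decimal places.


N = n * NA, then divide by 1e23 for the requested units.
N / 1e23 = n * 6.022
N / 1e23 = 0.733 * 6.022
N / 1e23 = 4.414126, rounded to 4 dp:

4.4141


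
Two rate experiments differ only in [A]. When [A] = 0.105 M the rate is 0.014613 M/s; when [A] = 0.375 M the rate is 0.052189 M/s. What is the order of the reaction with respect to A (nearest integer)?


Rate is proportional to [A]^n, so rate2/rate1 = ([A]2/[A]1)^n. Take logs to solve for n.
rate2/rate1 = 0.052189 / 0.014613 = 3.5714
[A]2/[A]1 = 0.375 / 0.105 = 3.5714
n = ln(3.5714) / ln(3.5714) = 1.0
Nearest integer order:

1


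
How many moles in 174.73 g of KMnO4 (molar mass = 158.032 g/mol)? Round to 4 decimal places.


n = mass / M
n = 174.73 / 158.032
n = 1.10566214 mol, rounded to 4 dp:

1.1057 mol


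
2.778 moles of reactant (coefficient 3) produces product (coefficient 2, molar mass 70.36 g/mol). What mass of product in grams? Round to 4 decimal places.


Use the coefficient ratio to convert reactant moles to product moles, then multiply by the product's molar mass.
moles_P = moles_R * (coeff_P / coeff_R) = 2.778 * (2/3) = 1.852
mass_P = moles_P * M_P = 1.852 * 70.36
mass_P = 130.30672 g, rounded to 4 dp:

130.3067 g


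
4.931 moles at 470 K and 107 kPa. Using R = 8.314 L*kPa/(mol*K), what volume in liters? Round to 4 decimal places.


PV = nRT, solve for V = nRT / P.
nRT = 4.931 * 8.314 * 470 = 19268.277
V = 19268.277 / 107
V = 180.07735514 L, rounded to 4 dp:

180.0774 L


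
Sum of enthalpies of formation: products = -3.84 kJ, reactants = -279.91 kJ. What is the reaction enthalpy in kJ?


dH_rxn = sum(dH_f products) - sum(dH_f reactants)
dH_rxn = -3.84 - (-279.91)
dH_rxn = 276.07 kJ:

276.07 kJ


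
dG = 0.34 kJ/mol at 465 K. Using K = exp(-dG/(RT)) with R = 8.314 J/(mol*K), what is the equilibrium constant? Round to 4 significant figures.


dG is in kJ/mol; multiply by 1000 to match R in J/(mol*K).
RT = 8.314 * 465 = 3866.01 J/mol
exponent = -dG*1000 / (RT) = -(0.34*1000) / 3866.01 = -0.08794597
K = exp(-0.08794597)
K = 0.91581036, rounded to 4 significant figures:

0.9158


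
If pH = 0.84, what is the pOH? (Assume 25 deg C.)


At 25 deg C, pH + pOH = 14.
pOH = 14 - pH = 14 - 0.84
pOH = 13.16:

13.16


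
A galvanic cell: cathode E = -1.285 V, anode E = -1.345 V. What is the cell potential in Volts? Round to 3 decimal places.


Standard cell potential: E_cell = E_cathode - E_anode.
E_cell = -1.285 - (-1.345)
E_cell = 0.06 V, rounded to 3 dp:

0.060 V


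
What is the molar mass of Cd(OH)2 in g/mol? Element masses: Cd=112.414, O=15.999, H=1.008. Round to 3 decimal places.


M = sum(count * atomic_mass) over atoms.
M = 1*112.414 + 2*15.999 + 2*1.008
M = 112.414 + 31.998 + 2.016
M = 146.428 g/mol, rounded to 3 dp:

146.428 g/mol


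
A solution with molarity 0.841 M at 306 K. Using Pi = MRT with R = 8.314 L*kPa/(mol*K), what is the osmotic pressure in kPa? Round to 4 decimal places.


Osmotic pressure (van't Hoff): Pi = M*R*T.
RT = 8.314 * 306 = 2544.084
Pi = 0.841 * 2544.084
Pi = 2139.574644 kPa, rounded to 4 dp:

2139.5746 kPa


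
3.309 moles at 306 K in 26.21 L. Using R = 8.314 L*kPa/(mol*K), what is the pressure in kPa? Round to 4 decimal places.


PV = nRT, solve for P = nRT / V.
nRT = 3.309 * 8.314 * 306 = 8418.374
P = 8418.374 / 26.21
P = 321.18939336 kPa, rounded to 4 dp:

321.1894 kPa


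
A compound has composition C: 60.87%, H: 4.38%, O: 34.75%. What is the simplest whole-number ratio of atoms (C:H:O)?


Assume 100 g of compound, divide each mass% by atomic mass to get moles, then normalize by the smallest to get a raw atom ratio.
Moles per 100 g: C: 60.87/12.011 = 5.0679, H: 4.38/1.008 = 4.3452, O: 34.75/15.999 = 2.172
Raw ratio (divide by min = 2.172): C: 2.333, H: 2.001, O: 1.0
Multiply by 3 to clear fractions: C: 7.0 ~= 7, H: 6.002 ~= 6, O: 3.0 ~= 3
Reduce by GCD to get the simplest whole-number ratio:

7:6:3


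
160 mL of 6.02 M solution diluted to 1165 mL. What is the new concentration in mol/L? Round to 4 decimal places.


Dilution: M1*V1 = M2*V2, solve for M2.
M2 = M1*V1 / V2
M2 = 6.02 * 160 / 1165
M2 = 963.2 / 1165
M2 = 0.82678112 mol/L, rounded to 4 dp:

0.8268 mol/L


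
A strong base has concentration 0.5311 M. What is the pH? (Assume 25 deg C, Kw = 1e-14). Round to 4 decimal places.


A strong base dissociates completely, so [OH-] equals the given concentration.
pOH = -log10([OH-]) = -log10(0.5311) = 0.274824
pH = 14 - pOH = 14 - 0.274824
pH = 13.725176, rounded to 4 dp:

13.7252


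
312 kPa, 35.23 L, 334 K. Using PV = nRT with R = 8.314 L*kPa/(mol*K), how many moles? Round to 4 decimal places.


PV = nRT, solve for n = PV / (RT).
PV = 312 * 35.23 = 10991.76
RT = 8.314 * 334 = 2776.876
n = 10991.76 / 2776.876
n = 3.95831863 mol, rounded to 4 dp:

3.9583 mol


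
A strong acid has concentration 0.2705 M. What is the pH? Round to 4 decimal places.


A strong acid dissociates completely, so [H+] equals the given concentration.
pH = -log10([H+]) = -log10(0.2705)
pH = 0.56783273, rounded to 4 dp:

0.5678


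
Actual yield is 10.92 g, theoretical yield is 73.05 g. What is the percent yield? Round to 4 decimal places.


% yield = 100 * actual / theoretical
% yield = 100 * 10.92 / 73.05
% yield = 14.9486653 %, rounded to 4 dp:

14.9487 %


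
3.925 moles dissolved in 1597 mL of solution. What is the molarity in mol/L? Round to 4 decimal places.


Convert volume to liters: V_L = V_mL / 1000.
V_L = 1597 / 1000 = 1.597 L
M = n / V_L = 3.925 / 1.597
M = 2.45773325 mol/L, rounded to 4 dp:

2.4577 mol/L


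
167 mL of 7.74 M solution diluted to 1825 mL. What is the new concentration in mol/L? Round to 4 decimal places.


Dilution: M1*V1 = M2*V2, solve for M2.
M2 = M1*V1 / V2
M2 = 7.74 * 167 / 1825
M2 = 1292.58 / 1825
M2 = 0.70826301 mol/L, rounded to 4 dp:

0.7083 mol/L


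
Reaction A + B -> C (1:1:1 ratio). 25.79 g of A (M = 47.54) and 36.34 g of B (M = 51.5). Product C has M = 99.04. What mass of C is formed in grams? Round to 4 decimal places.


Find moles of each reactant; the smaller value is the limiting reagent in a 1:1:1 reaction, so moles_C equals moles of the limiter.
n_A = mass_A / M_A = 25.79 / 47.54 = 0.542491 mol
n_B = mass_B / M_B = 36.34 / 51.5 = 0.705631 mol
Limiting reagent: A (smaller), n_limiting = 0.542491 mol
mass_C = n_limiting * M_C = 0.542491 * 99.04
mass_C = 53.72830864 g, rounded to 4 dp:

53.7283 g


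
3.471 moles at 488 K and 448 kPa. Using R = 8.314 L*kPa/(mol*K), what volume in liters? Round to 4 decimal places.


PV = nRT, solve for V = nRT / P.
nRT = 3.471 * 8.314 * 488 = 14082.6523
V = 14082.6523 / 448
V = 31.43449174 L, rounded to 4 dp:

31.4345 L


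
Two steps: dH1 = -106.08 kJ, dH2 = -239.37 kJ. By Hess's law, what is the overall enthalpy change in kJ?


Hess's law: enthalpy is a state function, so add the step enthalpies.
dH_total = dH1 + dH2 = -106.08 + (-239.37)
dH_total = -345.45 kJ:

-345.45 kJ


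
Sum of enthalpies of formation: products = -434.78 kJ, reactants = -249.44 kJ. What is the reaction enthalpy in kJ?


dH_rxn = sum(dH_f products) - sum(dH_f reactants)
dH_rxn = -434.78 - (-249.44)
dH_rxn = -185.34 kJ:

-185.34 kJ


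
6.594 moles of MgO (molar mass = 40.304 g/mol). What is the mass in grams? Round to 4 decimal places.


mass = n * M
mass = 6.594 * 40.304
mass = 265.764576 g, rounded to 4 dp:

265.7646 g


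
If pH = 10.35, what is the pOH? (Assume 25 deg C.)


At 25 deg C, pH + pOH = 14.
pOH = 14 - pH = 14 - 10.35
pOH = 3.65:

3.65


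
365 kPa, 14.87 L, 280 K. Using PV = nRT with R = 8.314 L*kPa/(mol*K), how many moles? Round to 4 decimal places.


PV = nRT, solve for n = PV / (RT).
PV = 365 * 14.87 = 5427.55
RT = 8.314 * 280 = 2327.92
n = 5427.55 / 2327.92
n = 2.33150194 mol, rounded to 4 dp:

2.3315 mol


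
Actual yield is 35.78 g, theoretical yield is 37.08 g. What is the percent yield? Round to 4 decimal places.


% yield = 100 * actual / theoretical
% yield = 100 * 35.78 / 37.08
% yield = 96.49406688 %, rounded to 4 dp:

96.4941 %


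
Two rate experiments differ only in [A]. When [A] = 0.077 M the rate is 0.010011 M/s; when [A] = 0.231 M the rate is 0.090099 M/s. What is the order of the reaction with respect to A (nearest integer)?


Rate is proportional to [A]^n, so rate2/rate1 = ([A]2/[A]1)^n. Take logs to solve for n.
rate2/rate1 = 0.090099 / 0.010011 = 9.0
[A]2/[A]1 = 0.231 / 0.077 = 3.0
n = ln(9.0) / ln(3.0) = 2.0
Nearest integer order:

2


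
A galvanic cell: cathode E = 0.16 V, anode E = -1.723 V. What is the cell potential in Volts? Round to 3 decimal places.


Standard cell potential: E_cell = E_cathode - E_anode.
E_cell = 0.16 - (-1.723)
E_cell = 1.883 V, rounded to 3 dp:

1.883 V


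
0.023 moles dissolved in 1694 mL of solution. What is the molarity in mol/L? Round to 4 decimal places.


Convert volume to liters: V_L = V_mL / 1000.
V_L = 1694 / 1000 = 1.694 L
M = n / V_L = 0.023 / 1.694
M = 0.01357733 mol/L, rounded to 4 dp:

0.0136 mol/L


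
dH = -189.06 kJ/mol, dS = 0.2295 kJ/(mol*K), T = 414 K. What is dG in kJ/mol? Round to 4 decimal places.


Gibbs: dG = dH - T*dS (consistent units, dS already in kJ/(mol*K)).
T*dS = 414 * 0.2295 = 95.013
dG = -189.06 - (95.013)
dG = -284.073 kJ/mol, rounded to 4 dp:

-284.0730 kJ/mol


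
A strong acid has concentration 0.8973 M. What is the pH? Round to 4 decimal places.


A strong acid dissociates completely, so [H+] equals the given concentration.
pH = -log10([H+]) = -log10(0.8973)
pH = 0.04706233, rounded to 4 dp:

0.0471


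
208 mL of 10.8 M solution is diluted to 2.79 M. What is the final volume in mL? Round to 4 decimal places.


Dilution: M1*V1 = M2*V2, solve for V2.
V2 = M1*V1 / M2
V2 = 10.8 * 208 / 2.79
V2 = 2246.4 / 2.79
V2 = 805.16129032 mL, rounded to 4 dp:

805.1613 mL


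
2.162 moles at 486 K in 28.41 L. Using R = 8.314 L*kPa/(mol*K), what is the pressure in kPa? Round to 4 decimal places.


PV = nRT, solve for P = nRT / V.
nRT = 2.162 * 8.314 * 486 = 8735.7858
P = 8735.7858 / 28.41
P = 307.48982049 kPa, rounded to 4 dp:

307.4898 kPa


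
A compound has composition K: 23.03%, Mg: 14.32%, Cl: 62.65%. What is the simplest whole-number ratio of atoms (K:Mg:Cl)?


Assume 100 g of compound, divide each mass% by atomic mass to get moles, then normalize by the smallest to get a raw atom ratio.
Moles per 100 g: K: 23.03/39.098 = 0.589, Mg: 14.32/24.305 = 0.5892, Cl: 62.65/35.453 = 1.7671
Raw ratio (divide by min = 0.589): K: 1.0, Mg: 1.0, Cl: 3.0
Multiply by 1 to clear fractions: K: 1.0 ~= 1, Mg: 1.0 ~= 1, Cl: 3.0 ~= 3
Reduce by GCD to get the simplest whole-number ratio:

1:1:3


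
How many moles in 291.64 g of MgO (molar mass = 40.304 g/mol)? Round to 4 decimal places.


n = mass / M
n = 291.64 / 40.304
n = 7.23600635 mol, rounded to 4 dp:

7.2360 mol


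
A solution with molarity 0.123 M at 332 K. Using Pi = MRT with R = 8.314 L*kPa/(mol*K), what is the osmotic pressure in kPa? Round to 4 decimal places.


Osmotic pressure (van't Hoff): Pi = M*R*T.
RT = 8.314 * 332 = 2760.248
Pi = 0.123 * 2760.248
Pi = 339.510504 kPa, rounded to 4 dp:

339.5105 kPa


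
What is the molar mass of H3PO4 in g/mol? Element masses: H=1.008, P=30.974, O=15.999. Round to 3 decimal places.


M = sum(count * atomic_mass) over atoms.
M = 3*1.008 + 1*30.974 + 4*15.999
M = 3.024 + 30.974 + 63.996
M = 97.994 g/mol, rounded to 3 dp:

97.994 g/mol


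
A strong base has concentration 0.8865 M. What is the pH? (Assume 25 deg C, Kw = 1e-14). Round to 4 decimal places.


A strong base dissociates completely, so [OH-] equals the given concentration.
pOH = -log10([OH-]) = -log10(0.8865) = 0.052321
pH = 14 - pOH = 14 - 0.052321
pH = 13.947679, rounded to 4 dp:

13.9477


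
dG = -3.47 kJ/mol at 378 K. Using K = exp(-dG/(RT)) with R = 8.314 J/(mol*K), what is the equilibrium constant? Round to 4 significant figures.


dG is in kJ/mol; multiply by 1000 to match R in J/(mol*K).
RT = 8.314 * 378 = 3142.692 J/mol
exponent = -dG*1000 / (RT) = -(-3.47*1000) / 3142.692 = 1.10414893
K = exp(1.10414893)
K = 3.016656, rounded to 4 significant figures:

3.017


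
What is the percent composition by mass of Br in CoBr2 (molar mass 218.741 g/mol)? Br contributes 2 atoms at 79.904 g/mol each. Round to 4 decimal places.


pct = 100 * (n_elem * M_elem) / M_total
mass_contribution = 2 * 79.904 = 159.808 g/mol
pct = 100 * 159.808 / 218.741
pct = 73.05809153 %, rounded to 4 dp:

73.0581 %


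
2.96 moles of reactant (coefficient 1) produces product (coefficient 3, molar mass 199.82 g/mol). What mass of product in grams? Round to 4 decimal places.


Use the coefficient ratio to convert reactant moles to product moles, then multiply by the product's molar mass.
moles_P = moles_R * (coeff_P / coeff_R) = 2.96 * (3/1) = 8.88
mass_P = moles_P * M_P = 8.88 * 199.82
mass_P = 1774.4016 g, rounded to 4 dp:

1774.4016 g


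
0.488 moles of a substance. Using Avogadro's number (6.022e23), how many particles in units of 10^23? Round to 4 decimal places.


N = n * NA, then divide by 1e23 for the requested units.
N / 1e23 = n * 6.022
N / 1e23 = 0.488 * 6.022
N / 1e23 = 2.938736, rounded to 4 dp:

2.9387


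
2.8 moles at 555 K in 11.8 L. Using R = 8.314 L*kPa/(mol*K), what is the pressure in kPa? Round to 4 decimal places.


PV = nRT, solve for P = nRT / V.
nRT = 2.8 * 8.314 * 555 = 12919.956
P = 12919.956 / 11.8
P = 1094.91152542 kPa, rounded to 4 dp:

1094.9115 kPa


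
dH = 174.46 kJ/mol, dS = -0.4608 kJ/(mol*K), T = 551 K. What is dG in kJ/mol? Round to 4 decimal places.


Gibbs: dG = dH - T*dS (consistent units, dS already in kJ/(mol*K)).
T*dS = 551 * -0.4608 = -253.9008
dG = 174.46 - (-253.9008)
dG = 428.3608 kJ/mol, rounded to 4 dp:

428.3608 kJ/mol


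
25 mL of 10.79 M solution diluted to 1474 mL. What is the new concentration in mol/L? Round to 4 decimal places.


Dilution: M1*V1 = M2*V2, solve for M2.
M2 = M1*V1 / V2
M2 = 10.79 * 25 / 1474
M2 = 269.75 / 1474
M2 = 0.18300543 mol/L, rounded to 4 dp:

0.1830 mol/L


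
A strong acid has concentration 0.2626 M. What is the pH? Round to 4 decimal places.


A strong acid dissociates completely, so [H+] equals the given concentration.
pH = -log10([H+]) = -log10(0.2626)
pH = 0.58070528, rounded to 4 dp:

0.5807


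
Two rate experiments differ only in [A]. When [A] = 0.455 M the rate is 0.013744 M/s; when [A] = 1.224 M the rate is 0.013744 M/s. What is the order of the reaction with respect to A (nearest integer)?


Rate is proportional to [A]^n, so rate2/rate1 = ([A]2/[A]1)^n. Take logs to solve for n.
rate2/rate1 = 0.013744 / 0.013744 = 1.0
[A]2/[A]1 = 1.224 / 0.455 = 2.6901
n = ln(1.0) / ln(2.6901) = 0.0
Nearest integer order:

0


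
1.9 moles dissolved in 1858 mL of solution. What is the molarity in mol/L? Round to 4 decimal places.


Convert volume to liters: V_L = V_mL / 1000.
V_L = 1858 / 1000 = 1.858 L
M = n / V_L = 1.9 / 1.858
M = 1.02260495 mol/L, rounded to 4 dp:

1.0226 mol/L


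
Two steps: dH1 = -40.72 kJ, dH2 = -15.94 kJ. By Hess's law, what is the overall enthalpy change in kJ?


Hess's law: enthalpy is a state function, so add the step enthalpies.
dH_total = dH1 + dH2 = -40.72 + (-15.94)
dH_total = -56.66 kJ:

-56.66 kJ


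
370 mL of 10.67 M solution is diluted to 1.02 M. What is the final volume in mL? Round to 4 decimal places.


Dilution: M1*V1 = M2*V2, solve for V2.
V2 = M1*V1 / M2
V2 = 10.67 * 370 / 1.02
V2 = 3947.9 / 1.02
V2 = 3870.49019608 mL, rounded to 4 dp:

3870.4902 mL


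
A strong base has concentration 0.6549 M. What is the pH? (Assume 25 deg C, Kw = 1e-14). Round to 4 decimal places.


A strong base dissociates completely, so [OH-] equals the given concentration.
pOH = -log10([OH-]) = -log10(0.6549) = 0.183825
pH = 14 - pOH = 14 - 0.183825
pH = 13.816175, rounded to 4 dp:

13.8162


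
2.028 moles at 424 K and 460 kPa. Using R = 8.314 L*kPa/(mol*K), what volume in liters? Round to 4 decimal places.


PV = nRT, solve for V = nRT / P.
nRT = 2.028 * 8.314 * 424 = 7148.9758
V = 7148.9758 / 460
V = 15.54125174 L, rounded to 4 dp:

15.5413 L


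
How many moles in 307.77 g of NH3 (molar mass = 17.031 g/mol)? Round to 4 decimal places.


n = mass / M
n = 307.77 / 17.031
n = 18.07116435 mol, rounded to 4 dp:

18.0712 mol


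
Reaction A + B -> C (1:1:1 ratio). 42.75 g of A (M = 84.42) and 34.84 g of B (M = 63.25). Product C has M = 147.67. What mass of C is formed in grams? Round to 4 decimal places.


Find moles of each reactant; the smaller value is the limiting reagent in a 1:1:1 reaction, so moles_C equals moles of the limiter.
n_A = mass_A / M_A = 42.75 / 84.42 = 0.506397 mol
n_B = mass_B / M_B = 34.84 / 63.25 = 0.55083 mol
Limiting reagent: A (smaller), n_limiting = 0.506397 mol
mass_C = n_limiting * M_C = 0.506397 * 147.67
mass_C = 74.77964499 g, rounded to 4 dp:

74.7796 g


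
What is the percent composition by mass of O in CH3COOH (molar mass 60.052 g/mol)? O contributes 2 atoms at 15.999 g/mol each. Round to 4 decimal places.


pct = 100 * (n_elem * M_elem) / M_total
mass_contribution = 2 * 15.999 = 31.998 g/mol
pct = 100 * 31.998 / 60.052
pct = 53.28382069 %, rounded to 4 dp:

53.2838 %


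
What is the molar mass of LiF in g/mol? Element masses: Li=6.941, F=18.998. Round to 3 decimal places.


M = sum(count * atomic_mass) over atoms.
M = 1*6.941 + 1*18.998
M = 6.941 + 18.998
M = 25.939 g/mol, rounded to 3 dp:

25.939 g/mol


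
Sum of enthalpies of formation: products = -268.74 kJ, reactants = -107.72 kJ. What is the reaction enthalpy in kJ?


dH_rxn = sum(dH_f products) - sum(dH_f reactants)
dH_rxn = -268.74 - (-107.72)
dH_rxn = -161.02 kJ:

-161.02 kJ


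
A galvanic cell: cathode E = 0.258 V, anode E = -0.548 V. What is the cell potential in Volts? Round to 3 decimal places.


Standard cell potential: E_cell = E_cathode - E_anode.
E_cell = 0.258 - (-0.548)
E_cell = 0.806 V, rounded to 3 dp:

0.806 V


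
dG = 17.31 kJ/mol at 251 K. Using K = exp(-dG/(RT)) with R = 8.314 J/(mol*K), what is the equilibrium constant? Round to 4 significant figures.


dG is in kJ/mol; multiply by 1000 to match R in J/(mol*K).
RT = 8.314 * 251 = 2086.814 J/mol
exponent = -dG*1000 / (RT) = -(17.31*1000) / 2086.814 = -8.29494148
K = exp(-8.29494148)
K = 0.00024977714, rounded to 4 significant figures:

0.0002498


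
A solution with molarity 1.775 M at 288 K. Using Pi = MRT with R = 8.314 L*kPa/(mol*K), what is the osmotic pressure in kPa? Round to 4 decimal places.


Osmotic pressure (van't Hoff): Pi = M*R*T.
RT = 8.314 * 288 = 2394.432
Pi = 1.775 * 2394.432
Pi = 4250.1168 kPa, rounded to 4 dp:

4250.1168 kPa


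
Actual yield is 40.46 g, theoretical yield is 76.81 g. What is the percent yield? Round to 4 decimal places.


% yield = 100 * actual / theoretical
% yield = 100 * 40.46 / 76.81
% yield = 52.67543289 %, rounded to 4 dp:

52.6754 %


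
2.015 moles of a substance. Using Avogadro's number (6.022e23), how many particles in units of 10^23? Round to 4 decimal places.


N = n * NA, then divide by 1e23 for the requested units.
N / 1e23 = n * 6.022
N / 1e23 = 2.015 * 6.022
N / 1e23 = 12.13433, rounded to 4 dp:

12.1343


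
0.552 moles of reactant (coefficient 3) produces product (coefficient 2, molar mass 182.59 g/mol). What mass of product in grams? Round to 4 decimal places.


Use the coefficient ratio to convert reactant moles to product moles, then multiply by the product's molar mass.
moles_P = moles_R * (coeff_P / coeff_R) = 0.552 * (2/3) = 0.368
mass_P = moles_P * M_P = 0.368 * 182.59
mass_P = 67.19312 g, rounded to 4 dp:

67.1931 g


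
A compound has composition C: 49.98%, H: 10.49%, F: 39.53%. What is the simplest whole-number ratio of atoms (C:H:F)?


Assume 100 g of compound, divide each mass% by atomic mass to get moles, then normalize by the smallest to get a raw atom ratio.
Moles per 100 g: C: 49.98/12.011 = 4.1612, H: 10.49/1.008 = 10.4067, F: 39.53/18.998 = 2.0807
Raw ratio (divide by min = 2.0807): C: 2.0, H: 5.001, F: 1.0
Multiply by 1 to clear fractions: C: 2.0 ~= 2, H: 5.001 ~= 5, F: 1.0 ~= 1
Reduce by GCD to get the simplest whole-number ratio:

2:5:1


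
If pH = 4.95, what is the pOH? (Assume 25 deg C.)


At 25 deg C, pH + pOH = 14.
pOH = 14 - pH = 14 - 4.95
pOH = 9.05:

9.05


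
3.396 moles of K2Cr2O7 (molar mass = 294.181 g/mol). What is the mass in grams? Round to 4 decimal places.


mass = n * M
mass = 3.396 * 294.181
mass = 999.038676 g, rounded to 4 dp:

999.0387 g


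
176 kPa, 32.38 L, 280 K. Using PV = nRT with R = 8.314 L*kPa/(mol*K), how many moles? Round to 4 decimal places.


PV = nRT, solve for n = PV / (RT).
PV = 176 * 32.38 = 5698.88
RT = 8.314 * 280 = 2327.92
n = 5698.88 / 2327.92
n = 2.44805663 mol, rounded to 4 dp:

2.4481 mol


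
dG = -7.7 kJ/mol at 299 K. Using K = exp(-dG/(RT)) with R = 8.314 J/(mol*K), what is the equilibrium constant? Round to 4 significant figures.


dG is in kJ/mol; multiply by 1000 to match R in J/(mol*K).
RT = 8.314 * 299 = 2485.886 J/mol
exponent = -dG*1000 / (RT) = -(-7.7*1000) / 2485.886 = 3.09748717
K = exp(3.09748717)
K = 22.142242, rounded to 4 significant figures:

22.14


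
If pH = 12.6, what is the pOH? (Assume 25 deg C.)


At 25 deg C, pH + pOH = 14.
pOH = 14 - pH = 14 - 12.6
pOH = 1.4:

1.40


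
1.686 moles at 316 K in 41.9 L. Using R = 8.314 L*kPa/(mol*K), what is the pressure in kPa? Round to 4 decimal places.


PV = nRT, solve for P = nRT / V.
nRT = 1.686 * 8.314 * 316 = 4429.4997
P = 4429.4997 / 41.9
P = 105.71598329 kPa, rounded to 4 dp:

105.7160 kPa


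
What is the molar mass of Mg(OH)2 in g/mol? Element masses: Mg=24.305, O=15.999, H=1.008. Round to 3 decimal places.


M = sum(count * atomic_mass) over atoms.
M = 1*24.305 + 2*15.999 + 2*1.008
M = 24.305 + 31.998 + 2.016
M = 58.319 g/mol, rounded to 3 dp:

58.319 g/mol


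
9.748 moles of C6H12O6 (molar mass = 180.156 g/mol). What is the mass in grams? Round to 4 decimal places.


mass = n * M
mass = 9.748 * 180.156
mass = 1756.160688 g, rounded to 4 dp:

1756.1607 g


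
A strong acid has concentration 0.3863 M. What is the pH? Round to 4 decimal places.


A strong acid dissociates completely, so [H+] equals the given concentration.
pH = -log10([H+]) = -log10(0.3863)
pH = 0.41307529, rounded to 4 dp:

0.4131


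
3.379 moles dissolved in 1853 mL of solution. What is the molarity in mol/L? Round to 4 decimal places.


Convert volume to liters: V_L = V_mL / 1000.
V_L = 1853 / 1000 = 1.853 L
M = n / V_L = 3.379 / 1.853
M = 1.82352941 mol/L, rounded to 4 dp:

1.8235 mol/L


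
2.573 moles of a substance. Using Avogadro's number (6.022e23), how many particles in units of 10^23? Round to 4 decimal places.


N = n * NA, then divide by 1e23 for the requested units.
N / 1e23 = n * 6.022
N / 1e23 = 2.573 * 6.022
N / 1e23 = 15.494606, rounded to 4 dp:

15.4946


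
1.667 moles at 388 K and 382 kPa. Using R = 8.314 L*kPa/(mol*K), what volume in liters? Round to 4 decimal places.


PV = nRT, solve for V = nRT / P.
nRT = 1.667 * 8.314 * 388 = 5377.4619
V = 5377.4619 / 382
V = 14.07712539 L, rounded to 4 dp:

14.0771 L


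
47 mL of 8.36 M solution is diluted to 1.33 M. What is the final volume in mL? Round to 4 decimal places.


Dilution: M1*V1 = M2*V2, solve for V2.
V2 = M1*V1 / M2
V2 = 8.36 * 47 / 1.33
V2 = 392.92 / 1.33
V2 = 295.42857143 mL, rounded to 4 dp:

295.4286 mL


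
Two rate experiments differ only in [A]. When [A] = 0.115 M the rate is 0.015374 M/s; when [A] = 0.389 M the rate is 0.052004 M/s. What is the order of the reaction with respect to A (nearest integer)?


Rate is proportional to [A]^n, so rate2/rate1 = ([A]2/[A]1)^n. Take logs to solve for n.
rate2/rate1 = 0.052004 / 0.015374 = 3.3826
[A]2/[A]1 = 0.389 / 0.115 = 3.3826
n = ln(3.3826) / ln(3.3826) = 1.0
Nearest integer order:

1


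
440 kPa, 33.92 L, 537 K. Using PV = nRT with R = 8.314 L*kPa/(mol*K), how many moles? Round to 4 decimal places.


PV = nRT, solve for n = PV / (RT).
PV = 440 * 33.92 = 14924.8
RT = 8.314 * 537 = 4464.618
n = 14924.8 / 4464.618
n = 3.34290638 mol, rounded to 4 dp:

3.3429 mol


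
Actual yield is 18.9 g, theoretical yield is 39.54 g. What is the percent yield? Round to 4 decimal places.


% yield = 100 * actual / theoretical
% yield = 100 * 18.9 / 39.54
% yield = 47.79969651 %, rounded to 4 dp:

47.7997 %


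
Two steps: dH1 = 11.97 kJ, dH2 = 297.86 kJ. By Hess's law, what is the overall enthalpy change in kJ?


Hess's law: enthalpy is a state function, so add the step enthalpies.
dH_total = dH1 + dH2 = 11.97 + (297.86)
dH_total = 309.83 kJ:

309.83 kJ


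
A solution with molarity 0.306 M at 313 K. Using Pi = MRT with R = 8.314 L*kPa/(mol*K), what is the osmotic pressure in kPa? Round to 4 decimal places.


Osmotic pressure (van't Hoff): Pi = M*R*T.
RT = 8.314 * 313 = 2602.282
Pi = 0.306 * 2602.282
Pi = 796.298292 kPa, rounded to 4 dp:

796.2983 kPa


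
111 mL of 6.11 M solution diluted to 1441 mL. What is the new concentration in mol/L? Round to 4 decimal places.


Dilution: M1*V1 = M2*V2, solve for M2.
M2 = M1*V1 / V2
M2 = 6.11 * 111 / 1441
M2 = 678.21 / 1441
M2 = 0.47065232 mol/L, rounded to 4 dp:

0.4707 mol/L
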